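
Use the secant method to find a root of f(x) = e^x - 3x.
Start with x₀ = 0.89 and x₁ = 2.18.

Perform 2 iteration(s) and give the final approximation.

f(x) = e^x - 3x
x₀ = 0.89, x₁ = 2.18

Secant formula: x_{n+1} = x_n - f(x_n)(x_n - x_{n-1})/(f(x_n) - f(x_{n-1}))

Iteration 1:
  f(0.890000) = -0.234870
  f(2.180000) = 2.306306
  x_2 = 2.180000 - 2.306306×(2.180000 - 0.890000)/(2.306306 - (-0.234870))
       = 1.009229
Iteration 2:
  f(2.180000) = 2.306306
  f(1.009229) = -0.284202
  x_3 = 1.009229 - (-0.284202)×(1.009229 - 2.180000)/(-0.284202 - 2.306306)
       = 1.137673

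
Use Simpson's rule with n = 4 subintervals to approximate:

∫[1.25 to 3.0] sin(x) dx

f(x) = sin(x)
a = 1.25, b = 3.0, n = 4
h = (b - a)/n = 0.437500

Simpson's rule: (h/3)[f(x₀) + 4f(x₁) + 2f(x₂) + ... + f(xₙ)]

x_0 = 1.2500, f(x_0) = 0.948985, coefficient = 1
x_1 = 1.6875, f(x_1) = 0.993198, coefficient = 4
x_2 = 2.1250, f(x_2) = 0.850320, coefficient = 2
x_3 = 2.5625, f(x_3) = 0.547265, coefficient = 4
x_4 = 3.0000, f(x_4) = 0.141120, coefficient = 1

I ≈ (0.437500/3) × 8.952595 = 1.305587
Exact value: 1.305315
Error: 0.000272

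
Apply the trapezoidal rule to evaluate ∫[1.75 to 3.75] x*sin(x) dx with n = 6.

f(x) = x*sin(x)
a = 1.75, b = 3.75, n = 6
h = (b - a)/n = 0.333333

Trapezoidal rule: (h/2)[f(x₀) + 2f(x₁) + 2f(x₂) + ... + f(xₙ)]

x_0 = 1.7500, f(x_0) = 1.721975, coefficient = 1
x_1 = 2.0833, f(x_1) = 1.815632, coefficient = 2
x_2 = 2.4167, f(x_2) = 1.602443, coefficient = 2
x_3 = 2.7500, f(x_3) = 1.049568, coefficient = 2
x_4 = 3.0833, f(x_4) = 0.179531, coefficient = 2
x_5 = 3.4167, f(x_5) = -0.928029, coefficient = 2
x_6 = 3.7500, f(x_6) = -2.143355, coefficient = 1

I ≈ (0.333333/2) × 7.016911 = 1.169485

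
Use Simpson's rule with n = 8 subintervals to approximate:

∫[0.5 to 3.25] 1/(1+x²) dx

f(x) = 1/(1+x²)
a = 0.5, b = 3.25, n = 8
h = (b - a)/n = 0.343750

Simpson's rule: (h/3)[f(x₀) + 4f(x₁) + 2f(x₂) + ... + f(xₙ)]

x_0 = 0.5000, f(x_0) = 0.800000, coefficient = 1
x_1 = 0.8438, f(x_1) = 0.584141, coefficient = 4
x_2 = 1.1875, f(x_2) = 0.414911, coefficient = 2
x_3 = 1.5312, f(x_3) = 0.298978, coefficient = 4
x_4 = 1.8750, f(x_4) = 0.221453, coefficient = 2
x_5 = 2.2188, f(x_5) = 0.168838, coefficient = 4
x_6 = 2.5625, f(x_6) = 0.132163, coefficient = 2
x_7 = 2.9062, f(x_7) = 0.105862, coefficient = 4
x_8 = 3.2500, f(x_8) = 0.086486, coefficient = 1

I ≈ (0.343750/3) × 7.054816 = 0.808364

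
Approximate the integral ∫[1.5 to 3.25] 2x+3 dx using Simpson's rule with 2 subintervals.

f(x) = 2x+3
a = 1.5, b = 3.25, n = 2
h = (b - a)/n = 0.875000

Simpson's rule: (h/3)[f(x₀) + 4f(x₁) + 2f(x₂) + ... + f(xₙ)]

x_0 = 1.5000, f(x_0) = 6.000000, coefficient = 1
x_1 = 2.3750, f(x_1) = 7.750000, coefficient = 4
x_2 = 3.2500, f(x_2) = 9.500000, coefficient = 1

I ≈ (0.875000/3) × 46.500000 = 13.562500
Exact value: 13.562500
Error: 0.000000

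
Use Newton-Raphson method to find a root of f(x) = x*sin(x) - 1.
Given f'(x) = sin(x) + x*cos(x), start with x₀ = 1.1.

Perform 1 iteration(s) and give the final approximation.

f(x) = x*sin(x) - 1
f'(x) = sin(x) + x*cos(x)
x₀ = 1.1

Newton-Raphson formula: x_{n+1} = x_n - f(x_n)/f'(x_n)

Iteration 1:
  f(1.100000) = -0.019672
  f'(1.100000) = 1.390163
  x_1 = 1.100000 - (-0.019672)/1.390163 = 1.114151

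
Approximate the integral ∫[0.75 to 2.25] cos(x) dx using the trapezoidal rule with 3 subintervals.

f(x) = cos(x)
a = 0.75, b = 2.25, n = 3
h = (b - a)/n = 0.500000

Trapezoidal rule: (h/2)[f(x₀) + 2f(x₁) + 2f(x₂) + ... + f(xₙ)]

x_0 = 0.7500, f(x_0) = 0.731689, coefficient = 1
x_1 = 1.2500, f(x_1) = 0.315322, coefficient = 2
x_2 = 1.7500, f(x_2) = -0.178246, coefficient = 2
x_3 = 2.2500, f(x_3) = -0.628174, coefficient = 1

I ≈ (0.500000/2) × 0.377668 = 0.094417
Exact value: 0.096434
Error: 0.002017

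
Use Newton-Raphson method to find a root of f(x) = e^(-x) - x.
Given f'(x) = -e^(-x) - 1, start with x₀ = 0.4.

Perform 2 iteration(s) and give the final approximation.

f(x) = e^(-x) - x
f'(x) = -e^(-x) - 1
x₀ = 0.4

Newton-Raphson formula: x_{n+1} = x_n - f(x_n)/f'(x_n)

Iteration 1:
  f(0.400000) = 0.270320
  f'(0.400000) = -1.670320
  x_1 = 0.400000 - 0.270320/(-1.670320) = 0.561837
Iteration 2:
  f(0.561837) = 0.008323
  f'(0.561837) = -1.570161
  x_2 = 0.561837 - 0.008323/(-1.570161) = 0.567138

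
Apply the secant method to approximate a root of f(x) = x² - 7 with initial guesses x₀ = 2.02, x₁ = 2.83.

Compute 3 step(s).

f(x) = x² - 7
x₀ = 2.02, x₁ = 2.83

Secant formula: x_{n+1} = x_n - f(x_n)(x_n - x_{n-1})/(f(x_n) - f(x_{n-1}))

Iteration 1:
  f(2.020000) = -2.919600
  f(2.830000) = 1.008900
  x_2 = 2.830000 - 1.008900×(2.830000 - 2.020000)/(1.008900 - (-2.919600))
       = 2.621979
Iteration 2:
  f(2.830000) = 1.008900
  f(2.621979) = -0.125224
  x_3 = 2.621979 - (-0.125224)×(2.621979 - 2.830000)/(-0.125224 - 1.008900)
       = 2.644948
Iteration 3:
  f(2.621979) = -0.125224
  f(2.644948) = -0.004250
  x_4 = 2.644948 - (-0.004250)×(2.644948 - 2.621979)/(-0.004250 - (-0.125224))
       = 2.645755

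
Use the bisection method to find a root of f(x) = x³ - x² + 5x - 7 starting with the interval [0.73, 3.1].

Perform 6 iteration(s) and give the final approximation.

f(x) = x³ - x² + 5x - 7
Initial interval: [0.73, 3.1]

Iteration 1:
  c_1 = (0.730000 + 3.100000)/2 = 1.915000
  f(c_1) = f(1.915000) = 5.930511
  f(a) × f(c) < 0, new interval: [0.730000, 1.915000]
Iteration 2:
  c_2 = (0.730000 + 1.915000)/2 = 1.322500
  f(c_2) = f(1.322500) = 0.176555
  f(a) × f(c) < 0, new interval: [0.730000, 1.322500]
Iteration 3:
  c_3 = (0.730000 + 1.322500)/2 = 1.026250
  f(c_3) = f(1.026250) = -1.841104
  f(a) × f(c) ≥ 0, new interval: [1.026250, 1.322500]
Iteration 4:
  c_4 = (1.026250 + 1.322500)/2 = 1.174375
  f(c_4) = f(1.174375) = -0.887635
  f(a) × f(c) ≥ 0, new interval: [1.174375, 1.322500]
Iteration 5:
  c_5 = (1.174375 + 1.322500)/2 = 1.248438
  f(c_5) = f(1.248438) = -0.370599
  f(a) × f(c) ≥ 0, new interval: [1.248438, 1.322500]
Iteration 6:
  c_6 = (1.248438 + 1.322500)/2 = 1.285469
  f(c_6) = f(1.285469) = -0.100939
  f(a) × f(c) ≥ 0, new interval: [1.285469, 1.322500]

After 6 iteration(s), the approximation is c_6 = 1.285469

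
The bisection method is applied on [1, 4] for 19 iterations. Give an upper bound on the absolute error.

Bisection error bound: |error| ≤ (b-a)/2^n
|error| ≤ (4 - 1)/2^19 = 3/2^19
|error| ≤ 0.0000057220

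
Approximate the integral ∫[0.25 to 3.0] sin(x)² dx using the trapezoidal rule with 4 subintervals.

f(x) = sin(x)²
a = 0.25, b = 3.0, n = 4
h = (b - a)/n = 0.687500

Trapezoidal rule: (h/2)[f(x₀) + 2f(x₁) + 2f(x₂) + ... + f(xₙ)]

x_0 = 0.2500, f(x_0) = 0.061209, coefficient = 1
x_1 = 0.9375, f(x_1) = 0.649767, coefficient = 2
x_2 = 1.6250, f(x_2) = 0.997065, coefficient = 2
x_3 = 2.3125, f(x_3) = 0.543639, coefficient = 2
x_4 = 3.0000, f(x_4) = 0.019915, coefficient = 1

I ≈ (0.687500/2) × 4.462065 = 1.533835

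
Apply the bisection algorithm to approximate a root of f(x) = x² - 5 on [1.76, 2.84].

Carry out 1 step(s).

f(x) = x² - 5
Initial interval: [1.76, 2.84]

Iteration 1:
  c_1 = (1.760000 + 2.840000)/2 = 2.300000
  f(c_1) = f(2.300000) = 0.290000
  f(a) × f(c) < 0, new interval: [1.760000, 2.300000]

After 1 iteration(s), the approximation is c_1 = 2.300000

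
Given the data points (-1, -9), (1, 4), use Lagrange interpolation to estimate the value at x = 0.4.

Lagrange interpolation formula:
P(x) = Σ yᵢ × Lᵢ(x)
where Lᵢ(x) = Π_{j≠i} (x - xⱼ)/(xᵢ - xⱼ)

L_0(0.4) = (0.4 - 1)/(-1 - 1) = 0.300000
L_1(0.4) = (0.4 - (-1))/(1 - (-1)) = 0.700000

P(0.4) = (-9)×L_0(0.4) + 4×L_1(0.4)
P(0.4) = 0.100000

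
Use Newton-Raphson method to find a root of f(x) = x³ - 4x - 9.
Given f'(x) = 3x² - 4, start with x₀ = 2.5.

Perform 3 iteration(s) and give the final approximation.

f(x) = x³ - 4x - 9
f'(x) = 3x² - 4
x₀ = 2.5

Newton-Raphson formula: x_{n+1} = x_n - f(x_n)/f'(x_n)

Iteration 1:
  f(2.500000) = -3.375000
  f'(2.500000) = 14.750000
  x_1 = 2.500000 - (-3.375000)/14.750000 = 2.728814
Iteration 2:
  f(2.728814) = 0.404647
  f'(2.728814) = 18.339270
  x_2 = 2.728814 - 0.404647/18.339270 = 2.706749
Iteration 3:
  f(2.706749) = 0.003975
  f'(2.706749) = 17.979471
  x_3 = 2.706749 - 0.003975/17.979471 = 2.706528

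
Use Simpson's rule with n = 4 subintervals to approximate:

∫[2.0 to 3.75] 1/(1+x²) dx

f(x) = 1/(1+x²)
a = 2.0, b = 3.75, n = 4
h = (b - a)/n = 0.437500

Simpson's rule: (h/3)[f(x₀) + 4f(x₁) + 2f(x₂) + ... + f(xₙ)]

x_0 = 2.0000, f(x_0) = 0.200000, coefficient = 1
x_1 = 2.4375, f(x_1) = 0.144063, coefficient = 4
x_2 = 2.8750, f(x_2) = 0.107926, coefficient = 2
x_3 = 3.3125, f(x_3) = 0.083524, coefficient = 4
x_4 = 3.7500, f(x_4) = 0.066390, coefficient = 1

I ≈ (0.437500/3) × 1.392588 = 0.203086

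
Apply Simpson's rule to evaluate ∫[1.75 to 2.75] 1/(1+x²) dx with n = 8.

f(x) = 1/(1+x²)
a = 1.75, b = 2.75, n = 8
h = (b - a)/n = 0.125000

Simpson's rule: (h/3)[f(x₀) + 4f(x₁) + 2f(x₂) + ... + f(xₙ)]

x_0 = 1.7500, f(x_0) = 0.246154, coefficient = 1
x_1 = 1.8750, f(x_1) = 0.221453, coefficient = 4
x_2 = 2.0000, f(x_2) = 0.200000, coefficient = 2
x_3 = 2.1250, f(x_3) = 0.181303, coefficient = 4
x_4 = 2.2500, f(x_4) = 0.164948, coefficient = 2
x_5 = 2.3750, f(x_5) = 0.150588, coefficient = 4
x_6 = 2.5000, f(x_6) = 0.137931, coefficient = 2
x_7 = 2.6250, f(x_7) = 0.126733, coefficient = 4
x_8 = 2.7500, f(x_8) = 0.116788, coefficient = 1

I ≈ (0.125000/3) × 4.089010 = 0.170375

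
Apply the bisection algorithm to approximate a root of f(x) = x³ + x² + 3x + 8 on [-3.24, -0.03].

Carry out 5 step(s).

f(x) = x³ + x² + 3x + 8
Initial interval: [-3.24, -0.03]

Iteration 1:
  c_1 = (-3.240000 + (-0.030000))/2 = -1.635000
  f(c_1) = f(-1.635000) = 1.397502
  f(a) × f(c) < 0, new interval: [-3.240000, -1.635000]
Iteration 2:
  c_2 = (-3.240000 + (-1.635000))/2 = -2.437500
  f(c_2) = f(-2.437500) = -7.853271
  f(a) × f(c) ≥ 0, new interval: [-2.437500, -1.635000]
Iteration 3:
  c_3 = (-2.437500 + (-1.635000))/2 = -2.036250
  f(c_3) = f(-2.036250) = -2.405368
  f(a) × f(c) ≥ 0, new interval: [-2.036250, -1.635000]
Iteration 4:
  c_4 = (-2.036250 + (-1.635000))/2 = -1.835625
  f(c_4) = f(-1.835625) = -0.322529
  f(a) × f(c) ≥ 0, new interval: [-1.835625, -1.635000]
Iteration 5:
  c_5 = (-1.835625 + (-1.635000))/2 = -1.735313
  f(c_5) = f(-1.735313) = 0.579809
  f(a) × f(c) < 0, new interval: [-1.835625, -1.735313]

After 5 iteration(s), the approximation is c_5 = -1.735313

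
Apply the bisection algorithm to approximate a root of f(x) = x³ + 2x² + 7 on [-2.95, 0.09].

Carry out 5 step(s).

f(x) = x³ + 2x² + 7
Initial interval: [-2.95, 0.09]

Iteration 1:
  c_1 = (-2.950000 + 0.090000)/2 = -1.430000
  f(c_1) = f(-1.430000) = 8.165593
  f(a) × f(c) < 0, new interval: [-2.950000, -1.430000]
Iteration 2:
  c_2 = (-2.950000 + (-1.430000))/2 = -2.190000
  f(c_2) = f(-2.190000) = 6.088741
  f(a) × f(c) < 0, new interval: [-2.950000, -2.190000]
Iteration 3:
  c_3 = (-2.950000 + (-2.190000))/2 = -2.570000
  f(c_3) = f(-2.570000) = 3.235207
  f(a) × f(c) < 0, new interval: [-2.950000, -2.570000]
Iteration 4:
  c_4 = (-2.950000 + (-2.570000))/2 = -2.760000
  f(c_4) = f(-2.760000) = 1.210624
  f(a) × f(c) < 0, new interval: [-2.950000, -2.760000]
Iteration 5:
  c_5 = (-2.950000 + (-2.760000))/2 = -2.855000
  f(c_5) = f(-2.855000) = 0.030874
  f(a) × f(c) < 0, new interval: [-2.950000, -2.855000]

After 5 iteration(s), the approximation is c_5 = -2.855000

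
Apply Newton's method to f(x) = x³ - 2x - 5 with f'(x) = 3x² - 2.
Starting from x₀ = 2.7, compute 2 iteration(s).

f(x) = x³ - 2x - 5
f'(x) = 3x² - 2
x₀ = 2.7

Newton-Raphson formula: x_{n+1} = x_n - f(x_n)/f'(x_n)

Iteration 1:
  f(2.700000) = 9.283000
  f'(2.700000) = 19.870000
  x_1 = 2.700000 - 9.283000/19.870000 = 2.232813
Iteration 2:
  f(2.232813) = 1.665964
  f'(2.232813) = 12.956366
  x_2 = 2.232813 - 1.665964/12.956366 = 2.104231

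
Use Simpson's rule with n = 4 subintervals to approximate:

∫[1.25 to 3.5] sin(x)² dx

f(x) = sin(x)²
a = 1.25, b = 3.5, n = 4
h = (b - a)/n = 0.562500

Simpson's rule: (h/3)[f(x₀) + 4f(x₁) + 2f(x₂) + ... + f(xₙ)]

x_0 = 1.2500, f(x_0) = 0.900572, coefficient = 1
x_1 = 1.8125, f(x_1) = 0.942708, coefficient = 4
x_2 = 2.3750, f(x_2) = 0.481199, coefficient = 2
x_3 = 2.9375, f(x_3) = 0.041079, coefficient = 4
x_4 = 3.5000, f(x_4) = 0.123049, coefficient = 1

I ≈ (0.562500/3) × 5.921166 = 1.110219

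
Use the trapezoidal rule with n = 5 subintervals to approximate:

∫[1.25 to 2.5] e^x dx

f(x) = e^x
a = 1.25, b = 2.5, n = 5
h = (b - a)/n = 0.250000

Trapezoidal rule: (h/2)[f(x₀) + 2f(x₁) + 2f(x₂) + ... + f(xₙ)]

x_0 = 1.2500, f(x_0) = 3.490343, coefficient = 1
x_1 = 1.5000, f(x_1) = 4.481689, coefficient = 2
x_2 = 1.7500, f(x_2) = 5.754603, coefficient = 2
x_3 = 2.0000, f(x_3) = 7.389056, coefficient = 2
x_4 = 2.2500, f(x_4) = 9.487736, coefficient = 2
x_5 = 2.5000, f(x_5) = 12.182494, coefficient = 1

I ≈ (0.250000/2) × 69.899004 = 8.737376
Exact value: 8.692151
Error: 0.045225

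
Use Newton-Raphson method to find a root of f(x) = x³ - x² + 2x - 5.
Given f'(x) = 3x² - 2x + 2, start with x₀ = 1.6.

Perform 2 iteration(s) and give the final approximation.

f(x) = x³ - x² + 2x - 5
f'(x) = 3x² - 2x + 2
x₀ = 1.6

Newton-Raphson formula: x_{n+1} = x_n - f(x_n)/f'(x_n)

Iteration 1:
  f(1.600000) = -0.264000
  f'(1.600000) = 6.480000
  x_1 = 1.600000 - (-0.264000)/6.480000 = 1.640741
Iteration 2:
  f(1.640741) = 0.006375
  f'(1.640741) = 6.794609
  x_2 = 1.640741 - 0.006375/6.794609 = 1.639803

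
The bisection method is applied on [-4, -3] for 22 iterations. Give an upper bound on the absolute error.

Bisection error bound: |error| ≤ (b-a)/2^n
|error| ≤ (-3 - (-4))/2^22 = 1/2^22
|error| ≤ 0.0000002384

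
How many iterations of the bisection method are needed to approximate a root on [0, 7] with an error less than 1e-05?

We need (b-a)/2^n ≤ 1e-05
(7 - 0)/2^n ≤ 1e-05
7/2^n ≤ 1e-05
2^n ≥ 700000
n ≥ log₂(700000) = 19.42
n ≥ 20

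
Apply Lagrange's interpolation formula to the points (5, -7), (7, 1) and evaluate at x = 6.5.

Lagrange interpolation formula:
P(x) = Σ yᵢ × Lᵢ(x)
where Lᵢ(x) = Π_{j≠i} (x - xⱼ)/(xᵢ - xⱼ)

L_0(6.5) = (6.5 - 7)/(5 - 7) = 0.250000
L_1(6.5) = (6.5 - 5)/(7 - 5) = 0.750000

P(6.5) = (-7)×L_0(6.5) + 1×L_1(6.5)
P(6.5) = -1.000000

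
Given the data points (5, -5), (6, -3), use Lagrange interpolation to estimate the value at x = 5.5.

Lagrange interpolation formula:
P(x) = Σ yᵢ × Lᵢ(x)
where Lᵢ(x) = Π_{j≠i} (x - xⱼ)/(xᵢ - xⱼ)

L_0(5.5) = (5.5 - 6)/(5 - 6) = 0.500000
L_1(5.5) = (5.5 - 5)/(6 - 5) = 0.500000

P(5.5) = (-5)×L_0(5.5) + (-3)×L_1(5.5)
P(5.5) = -4.000000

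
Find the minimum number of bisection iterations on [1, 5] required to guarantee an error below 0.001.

We need (b-a)/2^n ≤ 0.001
(5 - 1)/2^n ≤ 0.001
4/2^n ≤ 0.001
2^n ≥ 4000
n ≥ log₂(4000) = 11.97
n ≥ 12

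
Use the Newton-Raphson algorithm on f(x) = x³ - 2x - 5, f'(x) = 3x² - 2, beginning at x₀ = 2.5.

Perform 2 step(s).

f(x) = x³ - 2x - 5
f'(x) = 3x² - 2
x₀ = 2.5

Newton-Raphson formula: x_{n+1} = x_n - f(x_n)/f'(x_n)

Iteration 1:
  f(2.500000) = 5.625000
  f'(2.500000) = 16.750000
  x_1 = 2.500000 - 5.625000/16.750000 = 2.164179
Iteration 2:
  f(2.164179) = 0.807945
  f'(2.164179) = 12.051014
  x_2 = 2.164179 - 0.807945/12.051014 = 2.097135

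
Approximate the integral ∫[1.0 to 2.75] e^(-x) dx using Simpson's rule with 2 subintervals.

f(x) = e^(-x)
a = 1.0, b = 2.75, n = 2
h = (b - a)/n = 0.875000

Simpson's rule: (h/3)[f(x₀) + 4f(x₁) + 2f(x₂) + ... + f(xₙ)]

x_0 = 1.0000, f(x_0) = 0.367879, coefficient = 1
x_1 = 1.8750, f(x_1) = 0.153355, coefficient = 4
x_2 = 2.7500, f(x_2) = 0.063928, coefficient = 1

I ≈ (0.875000/3) × 1.045227 = 0.304858
Exact value: 0.303952
Error: 0.000906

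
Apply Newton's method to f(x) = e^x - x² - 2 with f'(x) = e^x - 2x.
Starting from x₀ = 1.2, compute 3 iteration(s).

f(x) = e^x - x² - 2
f'(x) = e^x - 2x
x₀ = 1.2

Newton-Raphson formula: x_{n+1} = x_n - f(x_n)/f'(x_n)

Iteration 1:
  f(1.200000) = -0.119883
  f'(1.200000) = 0.920117
  x_1 = 1.200000 - (-0.119883)/0.920117 = 1.330291
Iteration 2:
  f(1.330291) = 0.012470
  f'(1.330291) = 1.121562
  x_2 = 1.330291 - 0.012470/1.121562 = 1.319173
Iteration 3:
  f(1.319173) = 0.000109
  f'(1.319173) = 1.101981
  x_3 = 1.319173 - 0.000109/1.101981 = 1.319074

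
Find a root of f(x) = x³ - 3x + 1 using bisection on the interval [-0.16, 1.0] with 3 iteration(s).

f(x) = x³ - 3x + 1
Initial interval: [-0.16, 1.0]

Iteration 1:
  c_1 = (-0.160000 + 1.000000)/2 = 0.420000
  f(c_1) = f(0.420000) = -0.185912
  f(a) × f(c) < 0, new interval: [-0.160000, 0.420000]
Iteration 2:
  c_2 = (-0.160000 + 0.420000)/2 = 0.130000
  f(c_2) = f(0.130000) = 0.612197
  f(a) × f(c) ≥ 0, new interval: [0.130000, 0.420000]
Iteration 3:
  c_3 = (0.130000 + 0.420000)/2 = 0.275000
  f(c_3) = f(0.275000) = 0.195797
  f(a) × f(c) ≥ 0, new interval: [0.275000, 0.420000]

After 3 iteration(s), the approximation is c_3 = 0.275000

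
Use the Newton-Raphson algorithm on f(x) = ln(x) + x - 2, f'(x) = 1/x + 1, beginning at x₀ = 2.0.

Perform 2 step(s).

f(x) = ln(x) + x - 2
f'(x) = 1/x + 1
x₀ = 2.0

Newton-Raphson formula: x_{n+1} = x_n - f(x_n)/f'(x_n)

Iteration 1:
  f(2.000000) = 0.693147
  f'(2.000000) = 1.500000
  x_1 = 2.000000 - 0.693147/1.500000 = 1.537902
Iteration 2:
  f(1.537902) = -0.031679
  f'(1.537902) = 1.650237
  x_2 = 1.537902 - (-0.031679)/1.650237 = 1.557099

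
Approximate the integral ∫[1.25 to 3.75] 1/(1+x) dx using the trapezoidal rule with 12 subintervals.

f(x) = 1/(1+x)
a = 1.25, b = 3.75, n = 12
h = (b - a)/n = 0.208333

Trapezoidal rule: (h/2)[f(x₀) + 2f(x₁) + 2f(x₂) + ... + f(xₙ)]

x_0 = 1.2500, f(x_0) = 0.444444, coefficient = 1
x_1 = 1.4583, f(x_1) = 0.406780, coefficient = 2
x_2 = 1.6667, f(x_2) = 0.375000, coefficient = 2
x_3 = 1.8750, f(x_3) = 0.347826, coefficient = 2
x_4 = 2.0833, f(x_4) = 0.324324, coefficient = 2
x_5 = 2.2917, f(x_5) = 0.303797, coefficient = 2
x_6 = 2.5000, f(x_6) = 0.285714, coefficient = 2
x_7 = 2.7083, f(x_7) = 0.269663, coefficient = 2
x_8 = 2.9167, f(x_8) = 0.255319, coefficient = 2
x_9 = 3.1250, f(x_9) = 0.242424, coefficient = 2
x_10 = 3.3333, f(x_10) = 0.230769, coefficient = 2
x_11 = 3.5417, f(x_11) = 0.220183, coefficient = 2
x_12 = 3.7500, f(x_12) = 0.210526, coefficient = 1

I ≈ (0.208333/2) × 7.178572 = 0.747768
Exact value: 0.747214
Error: 0.000554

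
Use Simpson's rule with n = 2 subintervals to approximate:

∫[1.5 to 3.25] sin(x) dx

f(x) = sin(x)
a = 1.5, b = 3.25, n = 2
h = (b - a)/n = 0.875000

Simpson's rule: (h/3)[f(x₀) + 4f(x₁) + 2f(x₂) + ... + f(xₙ)]

x_0 = 1.5000, f(x_0) = 0.997495, coefficient = 1
x_1 = 2.3750, f(x_1) = 0.693685, coefficient = 4
x_2 = 3.2500, f(x_2) = -0.108195, coefficient = 1

I ≈ (0.875000/3) × 3.664040 = 1.068678
Exact value: 1.064867
Error: 0.003811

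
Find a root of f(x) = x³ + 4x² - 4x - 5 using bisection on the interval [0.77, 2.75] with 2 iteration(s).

f(x) = x³ + 4x² - 4x - 5
Initial interval: [0.77, 2.75]

Iteration 1:
  c_1 = (0.770000 + 2.750000)/2 = 1.760000
  f(c_1) = f(1.760000) = 5.802176
  f(a) × f(c) < 0, new interval: [0.770000, 1.760000]
Iteration 2:
  c_2 = (0.770000 + 1.760000)/2 = 1.265000
  f(c_2) = f(1.265000) = -1.634815
  f(a) × f(c) ≥ 0, new interval: [1.265000, 1.760000]

After 2 iteration(s), the approximation is c_2 = 1.265000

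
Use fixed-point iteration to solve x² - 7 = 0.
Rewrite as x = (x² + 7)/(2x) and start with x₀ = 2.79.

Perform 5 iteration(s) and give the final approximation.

Equation: x² - 7 = 0
Fixed-point form: x = (x² + 7)/(2x)
x₀ = 2.79

x_1 = g(2.790000) = 2.649480
x_2 = g(2.649480) = 2.645754
x_3 = g(2.645754) = 2.645751
x_4 = g(2.645751) = 2.645751
x_5 = g(2.645751) = 2.645751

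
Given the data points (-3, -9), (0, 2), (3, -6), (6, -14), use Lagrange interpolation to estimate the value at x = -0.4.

Lagrange interpolation formula:
P(x) = Σ yᵢ × Lᵢ(x)
where Lᵢ(x) = Π_{j≠i} (x - xⱼ)/(xᵢ - xⱼ)

L_0(-0.4) = (-0.4 - 0)/(-3 - 0) × (-0.4 - 3)/(-3 - 3) × (-0.4 - 6)/(-3 - 6) = 0.053728
L_1(-0.4) = (-0.4 - (-3))/(0 - (-3)) × (-0.4 - 3)/(0 - 3) × (-0.4 - 6)/(0 - 6) = 1.047704
L_2(-0.4) = (-0.4 - (-3))/(3 - (-3)) × (-0.4 - 0)/(3 - 0) × (-0.4 - 6)/(3 - 6) = -0.123259
L_3(-0.4) = (-0.4 - (-3))/(6 - (-3)) × (-0.4 - 0)/(6 - 0) × (-0.4 - 3)/(6 - 3) = 0.021827

P(-0.4) = (-9)×L_0(-0.4) + 2×L_1(-0.4) + (-6)×L_2(-0.4) + (-14)×L_3(-0.4)
P(-0.4) = 2.045827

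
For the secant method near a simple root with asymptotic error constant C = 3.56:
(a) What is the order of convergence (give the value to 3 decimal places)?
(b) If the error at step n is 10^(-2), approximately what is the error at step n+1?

(a) Secant method has superlinear convergence with order φ = (1+√5)/2 ≈ 1.618.
    This means |e_{n+1}| ≈ C|e_n|^1.618.

(b) With |e_n| = 10^(-2) and C = 3.56:
    |e_{n+1}| ≈ 3.56 × (10^(-2))^1.618 = 3.56 × 10^(-3.24)

(a) ≈ 1.618 (golden ratio); (b) |e_{n+1}| ≈ 2.067e-03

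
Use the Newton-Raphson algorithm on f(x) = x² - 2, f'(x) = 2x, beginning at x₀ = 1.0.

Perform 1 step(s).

f(x) = x² - 2
f'(x) = 2x
x₀ = 1.0

Newton-Raphson formula: x_{n+1} = x_n - f(x_n)/f'(x_n)

Iteration 1:
  f(1.000000) = -1.000000
  f'(1.000000) = 2.000000
  x_1 = 1.000000 - (-1.000000)/2.000000 = 1.500000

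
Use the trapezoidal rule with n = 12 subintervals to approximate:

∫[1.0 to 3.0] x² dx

f(x) = x²
a = 1.0, b = 3.0, n = 12
h = (b - a)/n = 0.166667

Trapezoidal rule: (h/2)[f(x₀) + 2f(x₁) + 2f(x₂) + ... + f(xₙ)]

x_0 = 1.0000, f(x_0) = 1.000000, coefficient = 1
x_1 = 1.1667, f(x_1) = 1.361111, coefficient = 2
x_2 = 1.3333, f(x_2) = 1.777778, coefficient = 2
x_3 = 1.5000, f(x_3) = 2.250000, coefficient = 2
x_4 = 1.6667, f(x_4) = 2.777778, coefficient = 2
x_5 = 1.8333, f(x_5) = 3.361111, coefficient = 2
x_6 = 2.0000, f(x_6) = 4.000000, coefficient = 2
x_7 = 2.1667, f(x_7) = 4.694444, coefficient = 2
x_8 = 2.3333, f(x_8) = 5.444444, coefficient = 2
x_9 = 2.5000, f(x_9) = 6.250000, coefficient = 2
x_10 = 2.6667, f(x_10) = 7.111111, coefficient = 2
x_11 = 2.8333, f(x_11) = 8.027778, coefficient = 2
x_12 = 3.0000, f(x_12) = 9.000000, coefficient = 1

I ≈ (0.166667/2) × 104.111111 = 8.675926
Exact value: 8.666667
Error: 0.009259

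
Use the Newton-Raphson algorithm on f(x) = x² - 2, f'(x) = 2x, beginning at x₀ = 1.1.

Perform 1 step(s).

f(x) = x² - 2
f'(x) = 2x
x₀ = 1.1

Newton-Raphson formula: x_{n+1} = x_n - f(x_n)/f'(x_n)

Iteration 1:
  f(1.100000) = -0.790000
  f'(1.100000) = 2.200000
  x_1 = 1.100000 - (-0.790000)/2.200000 = 1.459091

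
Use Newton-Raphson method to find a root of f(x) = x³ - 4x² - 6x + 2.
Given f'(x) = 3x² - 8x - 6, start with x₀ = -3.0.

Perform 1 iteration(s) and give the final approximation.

f(x) = x³ - 4x² - 6x + 2
f'(x) = 3x² - 8x - 6
x₀ = -3.0

Newton-Raphson formula: x_{n+1} = x_n - f(x_n)/f'(x_n)

Iteration 1:
  f(-3.000000) = -43.000000
  f'(-3.000000) = 45.000000
  x_1 = -3.000000 - (-43.000000)/45.000000 = -2.044444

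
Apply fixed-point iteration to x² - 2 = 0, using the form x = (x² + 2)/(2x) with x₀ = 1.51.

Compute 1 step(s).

Equation: x² - 2 = 0
Fixed-point form: x = (x² + 2)/(2x)
x₀ = 1.51

x_1 = g(1.510000) = 1.417252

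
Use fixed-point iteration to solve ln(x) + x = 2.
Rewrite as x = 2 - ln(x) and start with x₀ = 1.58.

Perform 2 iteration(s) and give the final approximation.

Equation: ln(x) + x = 2
Fixed-point form: x = 2 - ln(x)
x₀ = 1.58

x_1 = g(1.580000) = 1.542575
x_2 = g(1.542575) = 1.566547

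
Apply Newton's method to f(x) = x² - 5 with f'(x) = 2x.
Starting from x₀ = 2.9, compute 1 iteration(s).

f(x) = x² - 5
f'(x) = 2x
x₀ = 2.9

Newton-Raphson formula: x_{n+1} = x_n - f(x_n)/f'(x_n)

Iteration 1:
  f(2.900000) = 3.410000
  f'(2.900000) = 5.800000
  x_1 = 2.900000 - 3.410000/5.800000 = 2.312069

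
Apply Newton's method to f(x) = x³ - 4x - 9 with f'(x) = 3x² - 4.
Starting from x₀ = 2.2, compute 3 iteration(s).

f(x) = x³ - 4x - 9
f'(x) = 3x² - 4
x₀ = 2.2

Newton-Raphson formula: x_{n+1} = x_n - f(x_n)/f'(x_n)

Iteration 1:
  f(2.200000) = -7.152000
  f'(2.200000) = 10.520000
  x_1 = 2.200000 - (-7.152000)/10.520000 = 2.879848
Iteration 2:
  f(2.879848) = 3.364696
  f'(2.879848) = 20.880572
  x_2 = 2.879848 - 3.364696/20.880572 = 2.718708
Iteration 3:
  f(2.718708) = 0.220151
  f'(2.718708) = 18.174118
  x_3 = 2.718708 - 0.220151/18.174118 = 2.706594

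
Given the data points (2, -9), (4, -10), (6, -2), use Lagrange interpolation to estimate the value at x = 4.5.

Lagrange interpolation formula:
P(x) = Σ yᵢ × Lᵢ(x)
where Lᵢ(x) = Π_{j≠i} (x - xⱼ)/(xᵢ - xⱼ)

L_0(4.5) = (4.5 - 4)/(2 - 4) × (4.5 - 6)/(2 - 6) = -0.093750
L_1(4.5) = (4.5 - 2)/(4 - 2) × (4.5 - 6)/(4 - 6) = 0.937500
L_2(4.5) = (4.5 - 2)/(6 - 2) × (4.5 - 4)/(6 - 4) = 0.156250

P(4.5) = (-9)×L_0(4.5) + (-10)×L_1(4.5) + (-2)×L_2(4.5)
P(4.5) = -8.843750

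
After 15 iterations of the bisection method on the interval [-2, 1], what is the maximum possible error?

Bisection error bound: |error| ≤ (b-a)/2^n
|error| ≤ (1 - (-2))/2^15 = 3/2^15
|error| ≤ 0.0000915527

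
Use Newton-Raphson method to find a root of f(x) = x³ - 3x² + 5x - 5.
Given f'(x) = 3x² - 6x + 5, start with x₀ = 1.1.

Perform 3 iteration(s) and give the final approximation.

f(x) = x³ - 3x² + 5x - 5
f'(x) = 3x² - 6x + 5
x₀ = 1.1

Newton-Raphson formula: x_{n+1} = x_n - f(x_n)/f'(x_n)

Iteration 1:
  f(1.100000) = -1.799000
  f'(1.100000) = 2.030000
  x_1 = 1.100000 - (-1.799000)/2.030000 = 1.986207
Iteration 2:
  f(1.986207) = 0.931603
  f'(1.986207) = 4.917812
  x_2 = 1.986207 - 0.931603/4.917812 = 1.796773
Iteration 3:
  f(1.796773) = 0.099373
  f'(1.796773) = 3.904539
  x_3 = 1.796773 - 0.099373/3.904539 = 1.771322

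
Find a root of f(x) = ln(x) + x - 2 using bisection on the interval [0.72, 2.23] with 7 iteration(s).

f(x) = ln(x) + x - 2
Initial interval: [0.72, 2.23]

Iteration 1:
  c_1 = (0.720000 + 2.230000)/2 = 1.475000
  f(c_1) = f(1.475000) = -0.136342
  f(a) × f(c) ≥ 0, new interval: [1.475000, 2.230000]
Iteration 2:
  c_2 = (1.475000 + 2.230000)/2 = 1.852500
  f(c_2) = f(1.852500) = 0.469036
  f(a) × f(c) < 0, new interval: [1.475000, 1.852500]
Iteration 3:
  c_3 = (1.475000 + 1.852500)/2 = 1.663750
  f(c_3) = f(1.663750) = 0.172824
  f(a) × f(c) < 0, new interval: [1.475000, 1.663750]
Iteration 4:
  c_4 = (1.475000 + 1.663750)/2 = 1.569375
  f(c_4) = f(1.569375) = 0.020052
  f(a) × f(c) < 0, new interval: [1.475000, 1.569375]
Iteration 5:
  c_5 = (1.475000 + 1.569375)/2 = 1.522188
  f(c_5) = f(1.522188) = -0.057664
  f(a) × f(c) ≥ 0, new interval: [1.522188, 1.569375]
Iteration 6:
  c_6 = (1.522188 + 1.569375)/2 = 1.545781
  f(c_6) = f(1.545781) = -0.018689
  f(a) × f(c) ≥ 0, new interval: [1.545781, 1.569375]
Iteration 7:
  c_7 = (1.545781 + 1.569375)/2 = 1.557578
  f(c_7) = f(1.557578) = 0.000710
  f(a) × f(c) < 0, new interval: [1.545781, 1.557578]

After 7 iteration(s), the approximation is c_7 = 1.557578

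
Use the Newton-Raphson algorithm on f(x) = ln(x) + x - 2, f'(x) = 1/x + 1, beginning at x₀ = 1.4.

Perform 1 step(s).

f(x) = ln(x) + x - 2
f'(x) = 1/x + 1
x₀ = 1.4

Newton-Raphson formula: x_{n+1} = x_n - f(x_n)/f'(x_n)

Iteration 1:
  f(1.400000) = -0.263528
  f'(1.400000) = 1.714286
  x_1 = 1.400000 - (-0.263528)/1.714286 = 1.553725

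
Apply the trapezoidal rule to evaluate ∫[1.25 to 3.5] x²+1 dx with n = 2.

f(x) = x²+1
a = 1.25, b = 3.5, n = 2
h = (b - a)/n = 1.125000

Trapezoidal rule: (h/2)[f(x₀) + 2f(x₁) + 2f(x₂) + ... + f(xₙ)]

x_0 = 1.2500, f(x_0) = 2.562500, coefficient = 1
x_1 = 2.3750, f(x_1) = 6.640625, coefficient = 2
x_2 = 3.5000, f(x_2) = 13.250000, coefficient = 1

I ≈ (1.125000/2) × 29.093750 = 16.365234
Exact value: 15.890625
Error: 0.474609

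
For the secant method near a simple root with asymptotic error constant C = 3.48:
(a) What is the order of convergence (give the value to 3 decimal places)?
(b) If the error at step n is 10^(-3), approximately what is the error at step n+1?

(a) Secant method has superlinear convergence with order φ = (1+√5)/2 ≈ 1.618.
    This means |e_{n+1}| ≈ C|e_n|^1.618.

(b) With |e_n| = 10^(-3) and C = 3.48:
    |e_{n+1}| ≈ 3.48 × (10^(-3))^1.618 = 3.48 × 10^(-4.85)

(a) ≈ 1.618 (golden ratio); (b) |e_{n+1}| ≈ 4.869e-05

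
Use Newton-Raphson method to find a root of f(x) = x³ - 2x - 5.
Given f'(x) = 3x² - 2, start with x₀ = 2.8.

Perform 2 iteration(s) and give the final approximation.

f(x) = x³ - 2x - 5
f'(x) = 3x² - 2
x₀ = 2.8

Newton-Raphson formula: x_{n+1} = x_n - f(x_n)/f'(x_n)

Iteration 1:
  f(2.800000) = 11.352000
  f'(2.800000) = 21.520000
  x_1 = 2.800000 - 11.352000/21.520000 = 2.272491
Iteration 2:
  f(2.272491) = 2.190647
  f'(2.272491) = 13.492642
  x_2 = 2.272491 - 2.190647/13.492642 = 2.110132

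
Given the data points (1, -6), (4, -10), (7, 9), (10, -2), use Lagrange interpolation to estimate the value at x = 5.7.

Lagrange interpolation formula:
P(x) = Σ yᵢ × Lᵢ(x)
where Lᵢ(x) = Π_{j≠i} (x - xⱼ)/(xᵢ - xⱼ)

L_0(5.7) = (5.7 - 4)/(1 - 4) × (5.7 - 7)/(1 - 7) × (5.7 - 10)/(1 - 10) = -0.058660
L_1(5.7) = (5.7 - 1)/(4 - 1) × (5.7 - 7)/(4 - 7) × (5.7 - 10)/(4 - 10) = 0.486537
L_2(5.7) = (5.7 - 1)/(7 - 1) × (5.7 - 4)/(7 - 4) × (5.7 - 10)/(7 - 10) = 0.636241
L_3(5.7) = (5.7 - 1)/(10 - 1) × (5.7 - 4)/(10 - 4) × (5.7 - 7)/(10 - 7) = -0.064117

P(5.7) = (-6)×L_0(5.7) + (-10)×L_1(5.7) + 9×L_2(5.7) + (-2)×L_3(5.7)
P(5.7) = 1.340994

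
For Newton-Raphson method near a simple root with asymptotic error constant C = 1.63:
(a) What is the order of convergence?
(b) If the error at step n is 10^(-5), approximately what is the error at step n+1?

(a) Newton-Raphson has quadratic (order 2) convergence near simple roots.
    This means |e_{n+1}| ≈ C|e_n|².

(b) With |e_n| = 10^(-5) and C = 1.63:
    |e_{n+1}| ≈ 1.63 × (10^(-5))² = 1.63 × 10^(-10)

(a) 2 (quadratic); (b) |e_{n+1}| ≈ 1.630e-10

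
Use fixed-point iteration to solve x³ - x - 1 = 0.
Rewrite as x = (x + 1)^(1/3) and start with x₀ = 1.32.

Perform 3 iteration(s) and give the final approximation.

Equation: x³ - x - 1 = 0
Fixed-point form: x = (x + 1)^(1/3)
x₀ = 1.32

x_1 = g(1.320000) = 1.323821
x_2 = g(1.323821) = 1.324548
x_3 = g(1.324548) = 1.324686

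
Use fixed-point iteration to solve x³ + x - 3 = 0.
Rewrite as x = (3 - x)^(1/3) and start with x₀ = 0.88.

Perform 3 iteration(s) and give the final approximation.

Equation: x³ + x - 3 = 0
Fixed-point form: x = (3 - x)^(1/3)
x₀ = 0.88

x_1 = g(0.880000) = 1.284632
x_2 = g(1.284632) = 1.197069
x_3 = g(1.197069) = 1.217100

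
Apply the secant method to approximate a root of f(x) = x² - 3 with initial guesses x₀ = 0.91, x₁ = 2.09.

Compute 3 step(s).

f(x) = x² - 3
x₀ = 0.91, x₁ = 2.09

Secant formula: x_{n+1} = x_n - f(x_n)(x_n - x_{n-1})/(f(x_n) - f(x_{n-1}))

Iteration 1:
  f(0.910000) = -2.171900
  f(2.090000) = 1.368100
  x_2 = 2.090000 - 1.368100×(2.090000 - 0.910000)/(1.368100 - (-2.171900))
       = 1.633967
Iteration 2:
  f(2.090000) = 1.368100
  f(1.633967) = -0.330153
  x_3 = 1.633967 - (-0.330153)×(1.633967 - 2.090000)/(-0.330153 - 1.368100)
       = 1.722623
Iteration 3:
  f(1.633967) = -0.330153
  f(1.722623) = -0.032570
  x_4 = 1.722623 - (-0.032570)×(1.722623 - 1.633967)/(-0.032570 - (-0.330153))
       = 1.732326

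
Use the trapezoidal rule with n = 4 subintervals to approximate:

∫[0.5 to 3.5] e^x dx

f(x) = e^x
a = 0.5, b = 3.5, n = 4
h = (b - a)/n = 0.750000

Trapezoidal rule: (h/2)[f(x₀) + 2f(x₁) + 2f(x₂) + ... + f(xₙ)]

x_0 = 0.5000, f(x_0) = 1.648721, coefficient = 1
x_1 = 1.2500, f(x_1) = 3.490343, coefficient = 2
x_2 = 2.0000, f(x_2) = 7.389056, coefficient = 2
x_3 = 2.7500, f(x_3) = 15.642632, coefficient = 2
x_4 = 3.5000, f(x_4) = 33.115452, coefficient = 1

I ≈ (0.750000/2) × 87.808235 = 32.928088
Exact value: 31.466731
Error: 1.461357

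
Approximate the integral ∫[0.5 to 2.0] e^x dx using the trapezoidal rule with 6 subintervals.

f(x) = e^x
a = 0.5, b = 2.0, n = 6
h = (b - a)/n = 0.250000

Trapezoidal rule: (h/2)[f(x₀) + 2f(x₁) + 2f(x₂) + ... + f(xₙ)]

x_0 = 0.5000, f(x_0) = 1.648721, coefficient = 1
x_1 = 0.7500, f(x_1) = 2.117000, coefficient = 2
x_2 = 1.0000, f(x_2) = 2.718282, coefficient = 2
x_3 = 1.2500, f(x_3) = 3.490343, coefficient = 2
x_4 = 1.5000, f(x_4) = 4.481689, coefficient = 2
x_5 = 1.7500, f(x_5) = 5.754603, coefficient = 2
x_6 = 2.0000, f(x_6) = 7.389056, coefficient = 1

I ≈ (0.250000/2) × 46.161610 = 5.770201
Exact value: 5.740335
Error: 0.029866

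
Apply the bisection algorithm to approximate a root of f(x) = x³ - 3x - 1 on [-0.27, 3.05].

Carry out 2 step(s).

f(x) = x³ - 3x - 1
Initial interval: [-0.27, 3.05]

Iteration 1:
  c_1 = (-0.270000 + 3.050000)/2 = 1.390000
  f(c_1) = f(1.390000) = -2.484381
  f(a) × f(c) ≥ 0, new interval: [1.390000, 3.050000]
Iteration 2:
  c_2 = (1.390000 + 3.050000)/2 = 2.220000
  f(c_2) = f(2.220000) = 3.281048
  f(a) × f(c) < 0, new interval: [1.390000, 2.220000]

After 2 iteration(s), the approximation is c_2 = 2.220000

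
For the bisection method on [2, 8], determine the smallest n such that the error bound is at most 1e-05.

We need (b-a)/2^n ≤ 1e-05
(8 - 2)/2^n ≤ 1e-05
6/2^n ≤ 1e-05
2^n ≥ 600000
n ≥ log₂(600000) = 19.19
n ≥ 20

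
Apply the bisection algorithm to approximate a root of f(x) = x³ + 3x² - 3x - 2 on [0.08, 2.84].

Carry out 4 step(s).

f(x) = x³ + 3x² - 3x - 2
Initial interval: [0.08, 2.84]

Iteration 1:
  c_1 = (0.080000 + 2.840000)/2 = 1.460000
  f(c_1) = f(1.460000) = 3.126936
  f(a) × f(c) < 0, new interval: [0.080000, 1.460000]
Iteration 2:
  c_2 = (0.080000 + 1.460000)/2 = 0.770000
  f(c_2) = f(0.770000) = -2.074767
  f(a) × f(c) ≥ 0, new interval: [0.770000, 1.460000]
Iteration 3:
  c_3 = (0.770000 + 1.460000)/2 = 1.115000
  f(c_3) = f(1.115000) = -0.229129
  f(a) × f(c) ≥ 0, new interval: [1.115000, 1.460000]
Iteration 4:
  c_4 = (1.115000 + 1.460000)/2 = 1.287500
  f(c_4) = f(1.287500) = 1.244701
  f(a) × f(c) < 0, new interval: [1.115000, 1.287500]

After 4 iteration(s), the approximation is c_4 = 1.287500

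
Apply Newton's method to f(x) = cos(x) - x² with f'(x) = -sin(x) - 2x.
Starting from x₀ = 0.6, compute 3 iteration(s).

f(x) = cos(x) - x²
f'(x) = -sin(x) - 2x
x₀ = 0.6

Newton-Raphson formula: x_{n+1} = x_n - f(x_n)/f'(x_n)

Iteration 1:
  f(0.600000) = 0.465336
  f'(0.600000) = -1.764642
  x_1 = 0.600000 - 0.465336/(-1.764642) = 0.863700
Iteration 2:
  f(0.863700) = -0.096348
  f'(0.863700) = -2.487650
  x_2 = 0.863700 - (-0.096348)/(-2.487650) = 0.824969
Iteration 3:
  f(0.824969) = -0.001995
  f'(0.824969) = -2.384465
  x_3 = 0.824969 - (-0.001995)/(-2.384465) = 0.824133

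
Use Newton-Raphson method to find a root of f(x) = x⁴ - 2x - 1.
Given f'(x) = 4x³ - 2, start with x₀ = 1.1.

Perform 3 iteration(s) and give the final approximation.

f(x) = x⁴ - 2x - 1
f'(x) = 4x³ - 2
x₀ = 1.1

Newton-Raphson formula: x_{n+1} = x_n - f(x_n)/f'(x_n)

Iteration 1:
  f(1.100000) = -1.735900
  f'(1.100000) = 3.324000
  x_1 = 1.100000 - (-1.735900)/3.324000 = 1.622232
Iteration 2:
  f(1.622232) = 2.681051
  f'(1.622232) = 15.076509
  x_2 = 1.622232 - 2.681051/15.076509 = 1.444403
Iteration 3:
  f(1.444403) = 0.463837
  f'(1.444403) = 10.053820
  x_3 = 1.444403 - 0.463837/10.053820 = 1.398267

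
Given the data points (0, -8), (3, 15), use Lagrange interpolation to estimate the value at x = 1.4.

Lagrange interpolation formula:
P(x) = Σ yᵢ × Lᵢ(x)
where Lᵢ(x) = Π_{j≠i} (x - xⱼ)/(xᵢ - xⱼ)

L_0(1.4) = (1.4 - 3)/(0 - 3) = 0.533333
L_1(1.4) = (1.4 - 0)/(3 - 0) = 0.466667

P(1.4) = (-8)×L_0(1.4) + 15×L_1(1.4)
P(1.4) = 2.733333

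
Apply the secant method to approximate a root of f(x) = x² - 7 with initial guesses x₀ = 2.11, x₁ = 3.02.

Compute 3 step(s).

f(x) = x² - 7
x₀ = 2.11, x₁ = 3.02

Secant formula: x_{n+1} = x_n - f(x_n)(x_n - x_{n-1})/(f(x_n) - f(x_{n-1}))

Iteration 1:
  f(2.110000) = -2.547900
  f(3.020000) = 2.120400
  x_2 = 3.020000 - 2.120400×(3.020000 - 2.110000)/(2.120400 - (-2.547900))
       = 2.606667
Iteration 2:
  f(3.020000) = 2.120400
  f(2.606667) = -0.205289
  x_3 = 2.606667 - (-0.205289)×(2.606667 - 3.020000)/(-0.205289 - 2.120400)
       = 2.643152
Iteration 3:
  f(2.606667) = -0.205289
  f(2.643152) = -0.013749
  x_4 = 2.643152 - (-0.013749)×(2.643152 - 2.606667)/(-0.013749 - (-0.205289))
       = 2.645771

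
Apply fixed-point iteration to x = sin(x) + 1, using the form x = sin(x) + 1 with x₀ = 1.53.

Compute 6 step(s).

Equation: x = sin(x) + 1
Fixed-point form: x = sin(x) + 1
x₀ = 1.53

x_1 = g(1.530000) = 1.999168
x_2 = g(1.999168) = 1.909643
x_3 = g(1.909643) = 1.943139
x_4 = g(1.943139) = 1.931478
x_5 = g(1.931478) = 1.935657
x_6 = g(1.935657) = 1.934174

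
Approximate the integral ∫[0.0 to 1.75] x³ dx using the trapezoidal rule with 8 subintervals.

f(x) = x³
a = 0.0, b = 1.75, n = 8
h = (b - a)/n = 0.218750

Trapezoidal rule: (h/2)[f(x₀) + 2f(x₁) + 2f(x₂) + ... + f(xₙ)]

x_0 = 0.0000, f(x_0) = 0.000000, coefficient = 1
x_1 = 0.2188, f(x_1) = 0.010468, coefficient = 2
x_2 = 0.4375, f(x_2) = 0.083740, coefficient = 2
x_3 = 0.6562, f(x_3) = 0.282623, coefficient = 2
x_4 = 0.8750, f(x_4) = 0.669922, coefficient = 2
x_5 = 1.0938, f(x_5) = 1.308441, coefficient = 2
x_6 = 1.3125, f(x_6) = 2.260986, coefficient = 2
x_7 = 1.5312, f(x_7) = 3.590363, coefficient = 2
x_8 = 1.7500, f(x_8) = 5.359375, coefficient = 1

I ≈ (0.218750/2) × 21.772461 = 2.381363
Exact value: 2.344727
Error: 0.036636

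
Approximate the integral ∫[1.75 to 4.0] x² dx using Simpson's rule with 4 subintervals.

f(x) = x²
a = 1.75, b = 4.0, n = 4
h = (b - a)/n = 0.562500

Simpson's rule: (h/3)[f(x₀) + 4f(x₁) + 2f(x₂) + ... + f(xₙ)]

x_0 = 1.7500, f(x_0) = 3.062500, coefficient = 1
x_1 = 2.3125, f(x_1) = 5.347656, coefficient = 4
x_2 = 2.8750, f(x_2) = 8.265625, coefficient = 2
x_3 = 3.4375, f(x_3) = 11.816406, coefficient = 4
x_4 = 4.0000, f(x_4) = 16.000000, coefficient = 1

I ≈ (0.562500/3) × 104.250000 = 19.546875
Exact value: 19.546875
Error: 0.000000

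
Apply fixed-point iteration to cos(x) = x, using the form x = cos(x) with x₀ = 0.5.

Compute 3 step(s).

Equation: cos(x) = x
Fixed-point form: x = cos(x)
x₀ = 0.5

x_1 = g(0.500000) = 0.877583
x_2 = g(0.877583) = 0.639012
x_3 = g(0.639012) = 0.802685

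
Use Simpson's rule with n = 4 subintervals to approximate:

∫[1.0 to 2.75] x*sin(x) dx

f(x) = x*sin(x)
a = 1.0, b = 2.75, n = 4
h = (b - a)/n = 0.437500

Simpson's rule: (h/3)[f(x₀) + 4f(x₁) + 2f(x₂) + ... + f(xₙ)]

x_0 = 1.0000, f(x_0) = 0.841471, coefficient = 1
x_1 = 1.4375, f(x_1) = 1.424748, coefficient = 4
x_2 = 1.8750, f(x_2) = 1.788911, coefficient = 2
x_3 = 2.3125, f(x_3) = 1.705050, coefficient = 4
x_4 = 2.7500, f(x_4) = 1.049568, coefficient = 1

I ≈ (0.437500/3) × 17.988051 = 2.623257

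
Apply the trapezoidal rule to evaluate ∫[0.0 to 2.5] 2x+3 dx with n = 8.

f(x) = 2x+3
a = 0.0, b = 2.5, n = 8
h = (b - a)/n = 0.312500

Trapezoidal rule: (h/2)[f(x₀) + 2f(x₁) + 2f(x₂) + ... + f(xₙ)]

x_0 = 0.0000, f(x_0) = 3.000000, coefficient = 1
x_1 = 0.3125, f(x_1) = 3.625000, coefficient = 2
x_2 = 0.6250, f(x_2) = 4.250000, coefficient = 2
x_3 = 0.9375, f(x_3) = 4.875000, coefficient = 2
x_4 = 1.2500, f(x_4) = 5.500000, coefficient = 2
x_5 = 1.5625, f(x_5) = 6.125000, coefficient = 2
x_6 = 1.8750, f(x_6) = 6.750000, coefficient = 2
x_7 = 2.1875, f(x_7) = 7.375000, coefficient = 2
x_8 = 2.5000, f(x_8) = 8.000000, coefficient = 1

I ≈ (0.312500/2) × 88.000000 = 13.750000
Exact value: 13.750000
Error: 0.000000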